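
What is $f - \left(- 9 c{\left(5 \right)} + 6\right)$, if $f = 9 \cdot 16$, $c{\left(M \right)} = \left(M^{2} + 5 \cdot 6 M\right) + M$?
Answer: $1758$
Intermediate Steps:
$c{\left(M \right)} = M^{2} + 31 M$ ($c{\left(M \right)} = \left(M^{2} + 30 M\right) + M = M^{2} + 31 M$)
$f = 144$
$f - \left(- 9 c{\left(5 \right)} + 6\right) = 144 - \left(- 9 \cdot 5 \left(31 + 5\right) + 6\right) = 144 - \left(- 9 \cdot 5 \cdot 36 + 6\right) = 144 - \left(\left(-9\right) 180 + 6\right) = 144 - \left(-1620 + 6\right) = 144 - -1614 = 144 + 1614 = 1758$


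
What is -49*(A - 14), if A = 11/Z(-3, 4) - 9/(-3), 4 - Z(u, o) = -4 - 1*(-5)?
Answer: 1078/3 ≈ 359.33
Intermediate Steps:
Z(u, o) = 3 (Z(u, o) = 4 - (-4 - 1*(-5)) = 4 - (-4 + 5) = 4 - 1*1 = 4 - 1 = 3)
A = 20/3 (A = 11/3 - 9/(-3) = 11*(⅓) - 9*(-⅓) = 11/3 + 3 = 20/3 ≈ 6.6667)
-49*(A - 14) = -49*(20/3 - 14) = -49*(-22/3) = 1078/3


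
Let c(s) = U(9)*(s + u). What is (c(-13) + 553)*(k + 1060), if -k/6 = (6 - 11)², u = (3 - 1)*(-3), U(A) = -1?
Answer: 520520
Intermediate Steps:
u = -6 (u = 2*(-3) = -6)
k = -150 (k = -6*(6 - 11)² = -6*(-5)² = -6*25 = -150)
c(s) = 6 - s (c(s) = -(s - 6) = -(-6 + s) = 6 - s)
(c(-13) + 553)*(k + 1060) = ((6 - 1*(-13)) + 553)*(-150 + 1060) = ((6 + 13) + 553)*910 = (19 + 553)*910 = 572*910 = 520520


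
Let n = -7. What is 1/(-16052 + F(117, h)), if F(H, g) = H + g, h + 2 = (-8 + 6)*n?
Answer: -1/15923 ≈ -6.2802e-5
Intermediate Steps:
h = 12 (h = -2 + (-8 + 6)*(-7) = -2 - 2*(-7) = -2 + 14 = 12)
1/(-16052 + F(117, h)) = 1/(-16052 + (117 + 12)) = 1/(-16052 + 129) = 1/(-15923) = -1/15923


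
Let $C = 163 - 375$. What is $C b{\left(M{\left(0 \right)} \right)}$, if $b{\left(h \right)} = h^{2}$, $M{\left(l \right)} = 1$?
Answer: $-212$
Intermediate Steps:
$C = -212$
$C b{\left(M{\left(0 \right)} \right)} = - 212 \cdot 1^{2} = \left(-212\right) 1 = -212$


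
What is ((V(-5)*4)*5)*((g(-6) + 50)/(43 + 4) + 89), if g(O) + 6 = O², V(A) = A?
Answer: -426300/47 ≈ -9070.2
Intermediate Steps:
g(O) = -6 + O²
((V(-5)*4)*5)*((g(-6) + 50)/(43 + 4) + 89) = (-5*4*5)*(((-6 + (-6)²) + 50)/(43 + 4) + 89) = (-20*5)*(((-6 + 36) + 50)/47 + 89) = -100*((30 + 50)*(1/47) + 89) = -100*(80*(1/47) + 89) = -100*(80/47 + 89) = -100*4263/47 = -426300/47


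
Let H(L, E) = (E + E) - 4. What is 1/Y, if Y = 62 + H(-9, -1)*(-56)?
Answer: 1/398 ≈ 0.0025126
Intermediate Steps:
H(L, E) = -4 + 2*E (H(L, E) = 2*E - 4 = -4 + 2*E)
Y = 398 (Y = 62 + (-4 + 2*(-1))*(-56) = 62 + (-4 - 2)*(-56) = 62 - 6*(-56) = 62 + 336 = 398)
1/Y = 1/398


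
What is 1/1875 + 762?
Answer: 1428751/1875 ≈ 762.00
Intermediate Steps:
1/1875 + 762 = 1428751/1875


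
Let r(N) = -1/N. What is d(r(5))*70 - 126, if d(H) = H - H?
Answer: -126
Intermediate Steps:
d(H) = 0
d(r(5))*70 - 126 = 0*70 - 126 = 0 - 126 = -126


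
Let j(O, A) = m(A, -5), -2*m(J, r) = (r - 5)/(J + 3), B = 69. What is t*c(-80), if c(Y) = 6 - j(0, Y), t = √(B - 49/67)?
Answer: 467*√306458/5159 ≈ 50.111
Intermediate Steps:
m(J, r) = -(-5 + r)/(2*(3 + J)) (m(J, r) = -(r - 5)/(2*(J + 3)) = -(-5 + r)/(2*(3 + J)))
t = √306458/67 (t = √(69 - 49/67) = √(4574/67) = √306458/67 ≈ 8.2625)
j(O, A) = 5/(3 + A) (j(O, A) = (5 - 1*(-5))/(2*(3 + A)) = (5 + 5)/(2*(3 + A)) = (½)*10/(3 + A) = 5/(3 + A))
c(Y) = 6 - 5/(3 + Y)
t*c(-80) = (√306458/67)*((13 + 6*(-80))/(3 - 80)) = (√306458/67)*((13 - 480)/(-77)) = (√306458/67)*(-1/77*(-467)) = (√306458/67)*(467/77) = 467*√306458/5159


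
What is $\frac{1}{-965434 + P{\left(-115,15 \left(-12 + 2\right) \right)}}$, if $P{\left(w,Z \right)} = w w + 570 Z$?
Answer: $- \frac{1}{1037709} \approx -9.6366 \cdot 10^{-7}$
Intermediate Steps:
$P{\left(w,Z \right)} = w^{2} + 570 Z$
$\frac{1}{-965434 + P{\left(-115,15 \left(-12 + 2\right) \right)}} = \frac{1}{-965434 + \left(\left(-115\right)^{2} + 570 \cdot 15 \left(-12 + 2\right)\right)} = \frac{1}{-965434 + \left(13225 + 570 \cdot 15 \left(-10\right)\right)} = \frac{1}{-965434 + \left(13225 + 570 \left(-150\right)\right)} = \frac{1}{-965434 + \left(13225 - 85500\right)} = \frac{1}{-965434 - 72275} = \frac{1}{-1037709} = - \frac{1}{1037709}$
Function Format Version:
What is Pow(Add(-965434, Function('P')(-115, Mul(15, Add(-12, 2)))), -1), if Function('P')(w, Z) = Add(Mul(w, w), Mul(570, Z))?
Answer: Rational(-1, 1037709) ≈ -9.6366e-7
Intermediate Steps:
Function('P')(w, Z) = Add(Pow(w, 2), Mul(570, Z))
Pow(Add(-965434, Function('P')(-115, Mul(15, Add(-12, 2)))), -1) = Pow(Add(-965434, Add(Pow(-115, 2), Mul(570, Mul(15, Add(-12, 2))))), -1) = Pow(Add(-965434, Add(13225, Mul(570, Mul(15, -10)))), -1) = Pow(Add(-965434, Add(13225, Mul(570, -150))), -1) = Pow(Add(-965434, Add(13225, -85500)), -1) = Pow(Add(-965434, -72275), -1) = Pow(-1037709, -1) = Rational(-1, 1037709)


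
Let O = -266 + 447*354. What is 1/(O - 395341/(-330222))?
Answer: 330222/52166225125 ≈ 6.3302e-6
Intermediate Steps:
O = 157972 (O = -266 + 158238 = 157972)
1/(O - 395341/(-330222)) = 1/(157972 - 395341/(-330222)) = 1/(157972 - 395341*(-1/330222)) = 1/(157972 + 395341/330222) = 1/(52166225125/330222) = 330222/52166225125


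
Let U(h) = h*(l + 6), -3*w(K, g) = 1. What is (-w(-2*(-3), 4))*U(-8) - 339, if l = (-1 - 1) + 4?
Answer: -1081/3 ≈ -360.33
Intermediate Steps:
l = 2 (l = -2 + 4 = 2)
w(K, g) = -⅓ (w(K, g) = -⅓*1 = -⅓)
U(h) = 8*h (U(h) = h*(2 + 6) = h*8 = 8*h)
(-w(-2*(-3), 4))*U(-8) - 339 = (-1*(-⅓))*(8*(-8)) - 339 = (⅓)*(-64) - 339 = -64/3 - 339 = -1081/3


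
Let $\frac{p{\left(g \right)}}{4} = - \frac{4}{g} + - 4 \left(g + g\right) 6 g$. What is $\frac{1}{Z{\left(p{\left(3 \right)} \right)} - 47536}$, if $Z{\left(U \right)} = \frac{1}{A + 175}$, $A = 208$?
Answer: $- \frac{383}{18206287} \approx -2.1037 \cdot 10^{-5}$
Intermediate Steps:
$p{\left(g \right)} = - 192 g^{2} - \frac{16}{g}$ ($p{\left(g \right)} = 4 \left(- \frac{4}{g} + - 4 \left(g + g\right) 6 g\right) = 4 \left(- \frac{4}{g} + - 4 \cdot 2 g 6 g\right) = 4 \left(- \frac{4}{g} + - 8 g 6 g\right) = 4 \left(- \frac{4}{g} + - 48 g g\right) = 4 \left(- \frac{4}{g} - 48 g^{2}\right) = 4 \left(- 48 g^{2} - \frac{4}{g}\right) = - 192 g^{2} - \frac{16}{g}$)
$Z{\left(U \right)} = \frac{1}{383}$ ($Z{\left(U \right)} = \frac{1}{208 + 175} = \frac{1}{383}$)
$\frac{1}{Z{\left(p{\left(3 \right)} \right)} - 47536} = \frac{1}{\frac{1}{383} - 47536} = \frac{1}{- \frac{18206287}{383}} = - \frac{383}{18206287}$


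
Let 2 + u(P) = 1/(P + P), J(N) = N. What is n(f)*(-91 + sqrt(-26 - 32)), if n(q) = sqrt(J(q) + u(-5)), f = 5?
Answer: sqrt(290)*(-91 + I*sqrt(58))/10 ≈ -154.97 + 12.969*I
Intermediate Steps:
u(P) = -2 + 1/(2*P) (u(P) = -2 + 1/(P + P) = -2 + 1/(2*P))
n(q) = sqrt(-21/10 + q) (n(q) = sqrt(q + (-2 + (1/2)/(-5))) = sqrt(q + (-2 + (1/2)*(-1/5))) = sqrt(q + (-2 - 1/10)) = sqrt(q - 21/10) = sqrt(-21/10 + q))
n(f)*(-91 + sqrt(-26 - 32)) = (sqrt(-210 + 100*5)/10)*(-91 + sqrt(-26 - 32)) = (sqrt(-210 + 500)/10)*(-91 + sqrt(-58)) = (sqrt(290)/10)*(-91 + I*sqrt(58)) = sqrt(290)*(-91 + I*sqrt(58))/10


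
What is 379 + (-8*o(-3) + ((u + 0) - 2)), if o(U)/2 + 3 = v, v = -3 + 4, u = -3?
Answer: 406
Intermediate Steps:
v = 1
o(U) = -4 (o(U) = -6 + 2*1 = -6 + 2 = -4)
379 + (-8*o(-3) + ((u + 0) - 2)) = 379 + (-8*(-4) + ((-3 + 0) - 2)) = 379 + (32 + (-3 - 2)) = 379 + (32 - 5) = 379 + 27 = 406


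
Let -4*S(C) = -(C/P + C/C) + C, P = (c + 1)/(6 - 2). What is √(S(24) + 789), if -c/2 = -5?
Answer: √380149/22 ≈ 28.026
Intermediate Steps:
c = 10 (c = -2*(-5) = 10)
P = 11/4 (P = (10 + 1)/(6 - 2) = 11/4 ≈ 2.7500)
S(C) = ¼ - 7*C/44 (S(C) = -(-(C/(11/4) + C/C) + C)/4 = -(-(C*(4/11) + 1) + C)/4 = -(-(4*C/11 + 1) + C)/4 = -(-(1 + 4*C/11) + C)/4 = -((-1 - 4*C/11) + C)/4 = -(-1 + 7*C/11)/4 = ¼ - 7*C/44)
√(S(24) + 789) = √((¼ - 7/44*24) + 789) = √((¼ - 42/11) + 789) = √(-157/44 + 789) = √(34559/44) = √380149/22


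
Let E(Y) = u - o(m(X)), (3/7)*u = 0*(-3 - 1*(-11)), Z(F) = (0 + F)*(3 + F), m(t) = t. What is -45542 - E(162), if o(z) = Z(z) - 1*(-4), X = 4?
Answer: -45510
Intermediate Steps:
Z(F) = F*(3 + F)
u = 0 (u = 7*(0*(-3 - 1*(-11)))/3 = 7*(0*(-3 + 11))/3 = 7*(0*8)/3 = (7/3)*0 = 0)
o(z) = 4 + z*(3 + z) (o(z) = z*(3 + z) - 1*(-4) = z*(3 + z) + 4 = 4 + z*(3 + z))
E(Y) = -32 (E(Y) = 0 - (4 + 4*(3 + 4)) = 0 - (4 + 4*7) = 0 - (4 + 28) = 0 - 1*32 = 0 - 32 = -32)
-45542 - E(162) = -45542 - 1*(-32) = -45542 + 32 = -45510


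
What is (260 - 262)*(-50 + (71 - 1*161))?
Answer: 280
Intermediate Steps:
(260 - 262)*(-50 + (71 - 1*161)) = -2*(-50 + (71 - 161)) = -2*(-50 - 90) = -2*(-140) = 280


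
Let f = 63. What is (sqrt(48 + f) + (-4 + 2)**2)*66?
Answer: 264 + 66*sqrt(111) ≈ 959.35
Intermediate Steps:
(sqrt(48 + f) + (-4 + 2)**2)*66 = (sqrt(48 + 63) + (-4 + 2)**2)*66 = (sqrt(111) + (-2)**2)*66 = (sqrt(111) + 4)*66 = (4 + sqrt(111))*66 = 264 + 66*sqrt(111)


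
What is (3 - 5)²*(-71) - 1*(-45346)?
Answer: 45062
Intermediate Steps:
(3 - 5)²*(-71) - 1*(-45346) = (-2)²*(-71) + 45346 = 4*(-71) + 45346 = -284 + 45346 = 45062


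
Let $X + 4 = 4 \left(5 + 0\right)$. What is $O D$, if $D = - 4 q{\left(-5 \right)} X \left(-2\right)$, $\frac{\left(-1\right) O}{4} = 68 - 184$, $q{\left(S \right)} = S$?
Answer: $-296960$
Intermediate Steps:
$X = 16$ ($X = -4 + 4 \left(5 + 0\right) = -4 + 4 \cdot 5 = -4 + 20 = 16$)
$O = 464$ ($O = - 4 \left(68 - 184\right) = \left(-4\right) \left(-116\right) = 464$)
$D = -640$ ($D = - 4 \left(-5\right) 16 \left(-2\right) = - 4 \left(\left(-80\right) \left(-2\right)\right) = \left(-4\right) 160 = -640$)
$O D = 464 \left(-640\right) = -296960$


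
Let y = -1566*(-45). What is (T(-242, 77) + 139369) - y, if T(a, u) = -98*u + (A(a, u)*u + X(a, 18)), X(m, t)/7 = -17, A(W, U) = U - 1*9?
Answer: 66470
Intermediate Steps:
A(W, U) = -9 + U (A(W, U) = U - 9 = -9 + U)
X(m, t) = -119 (X(m, t) = 7*(-17) = -119)
y = 70470
T(a, u) = -119 - 98*u + u*(-9 + u) (T(a, u) = -98*u + ((-9 + u)*u - 119) = -98*u + (u*(-9 + u) - 119) = -98*u + (-119 + u*(-9 + u)) = -119 - 98*u + u*(-9 + u))
(T(-242, 77) + 139369) - y = ((-119 + 77² - 107*77) + 139369) - 1*70470 = ((-119 + 5929 - 8239) + 139369) - 70470 = (-2429 + 139369) - 70470 = 136940 - 70470 = 66470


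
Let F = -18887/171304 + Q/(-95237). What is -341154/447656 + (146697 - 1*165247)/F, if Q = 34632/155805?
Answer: 24601051483129739705501/146223236661314236 ≈ 1.6824e+5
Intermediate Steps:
Q = 888/3995 (Q = 34632*(1/155805) = 888/3995 ≈ 0.22228)
F = -7186123287857/65176343796760 (F = -18887/171304 + (888/3995)/(-95237) = -18887*1/171304 + (888/3995)*(-1/95237) = -18887/171304 - 888/380471815 = -7186123287857/65176343796760 ≈ -0.11026)
-341154/447656 + (146697 - 1*165247)/F = -341154/447656 + (146697 - 1*165247)/(-7186123287857/65176343796760) = -341154*1/447656 + (146697 - 165247)*(-65176343796760/7186123287857) = -15507/20348 - 18550*(-65176343796760/7186123287857) = -15507/20348 + 1209021177429898000/7186123287857 = 24601051483129739705501/146223236661314236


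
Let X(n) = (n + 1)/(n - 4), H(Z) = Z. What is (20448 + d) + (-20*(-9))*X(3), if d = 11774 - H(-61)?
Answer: 31563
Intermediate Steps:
X(n) = (1 + n)/(-4 + n)
d = 11835 (d = 11774 - 1*(-61) = 11774 + 61 = 11835)
(20448 + d) + (-20*(-9))*X(3) = (20448 + 11835) + (-20*(-9))*((1 + 3)/(-4 + 3)) = 32283 + 180*(4/(-1)) = 32283 + 180*(-1*4) = 32283 + 180*(-4) = 32283 - 720 = 31563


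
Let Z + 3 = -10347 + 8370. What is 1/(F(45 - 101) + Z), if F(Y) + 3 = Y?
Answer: -1/2039 ≈ -0.00049044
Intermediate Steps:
F(Y) = -3 + Y
Z = -1980 (Z = -3 + (-10347 + 8370) = -3 - 1977 = -1980)
1/(F(45 - 101) + Z) = 1/((-3 + (45 - 101)) - 1980) = 1/((-3 - 56) - 1980) = 1/(-59 - 1980) = 1/(-2039) = -1/2039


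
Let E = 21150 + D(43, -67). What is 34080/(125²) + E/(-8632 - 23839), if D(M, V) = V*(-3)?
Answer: 154600461/101471875 ≈ 1.5236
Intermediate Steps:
D(M, V) = -3*V
E = 21351 (E = 21150 - 3*(-67) = 21150 + 201 = 21351)
34080/(125²) + E/(-8632 - 23839) = 34080/(125²) + 21351/(-8632 - 23839) = 34080/15625 + 21351/(-32471) = 34080*(1/15625) + 21351*(-1/32471) = 6816/3125 - 21351/32471 = 154600461/101471875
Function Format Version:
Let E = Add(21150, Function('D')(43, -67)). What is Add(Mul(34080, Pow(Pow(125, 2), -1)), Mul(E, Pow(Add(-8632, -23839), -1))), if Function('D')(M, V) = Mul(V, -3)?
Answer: Rational(154600461, 101471875) ≈ 1.5236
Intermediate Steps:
Function('D')(M, V) = Mul(-3, V)
E = 21351 (E = Add(21150, Mul(-3, -67)) = Add(21150, 201) = 21351)
Add(Mul(34080, Pow(Pow(125, 2), -1)), Mul(E, Pow(Add(-8632, -23839), -1))) = Add(Mul(34080, Pow(Pow(125, 2), -1)), Mul(21351, Pow(Add(-8632, -23839), -1))) = Add(Mul(34080, Pow(15625, -1)), Mul(21351, Pow(-32471, -1))) = Add(Mul(34080, Rational(1, 15625)), Mul(21351, Rational(-1, 32471))) = Add(Rational(6816, 3125), Rational(-21351, 32471)) = Rational(154600461, 101471875)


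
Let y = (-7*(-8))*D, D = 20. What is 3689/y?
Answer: 527/160 ≈ 3.2938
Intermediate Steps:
y = 1120 (y = -7*(-8)*20 = 56*20 = 1120)
3689/y = 3689/1120 = 3689*(1/1120) = 527/160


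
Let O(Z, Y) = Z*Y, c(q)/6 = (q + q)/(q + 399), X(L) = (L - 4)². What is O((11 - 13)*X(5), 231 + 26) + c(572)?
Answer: -492230/971 ≈ -506.93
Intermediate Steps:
X(L) = (-4 + L)²
c(q) = 12*q/(399 + q) (c(q) = 6*((q + q)/(q + 399)) = 6*((2*q)/(399 + q)) = 6*(2*q/(399 + q)) = 12*q/(399 + q))
O(Z, Y) = Y*Z
O((11 - 13)*X(5), 231 + 26) + c(572) = (231 + 26)*((11 - 13)*(-4 + 5)²) + 12*572/(399 + 572) = 257*(-2*1²) + 12*572/971 = 257*(-2*1) + 12*572*(1/971) = 257*(-2) + 6864/971 = -514 + 6864/971 = -492230/971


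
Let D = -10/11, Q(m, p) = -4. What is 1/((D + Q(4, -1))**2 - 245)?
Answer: -121/26729 ≈ -0.0045269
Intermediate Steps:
D = -10/11 (D = -10*1/11 = -10/11 ≈ -0.90909)
1/((D + Q(4, -1))**2 - 245) = 1/((-10/11 - 4)**2 - 245) = 1/((-54/11)**2 - 245) = 1/(2916/121 - 245) = 1/(-26729/121) = -121/26729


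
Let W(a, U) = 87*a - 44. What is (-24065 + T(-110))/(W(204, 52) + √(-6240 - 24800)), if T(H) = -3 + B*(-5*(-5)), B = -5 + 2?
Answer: -53428459/39182832 + 24143*I*√485/39182832 ≈ -1.3636 + 0.01357*I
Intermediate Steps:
B = -3
W(a, U) = -44 + 87*a
T(H) = -78 (T(H) = -3 - (-15)*(-5) = -3 - 3*25 = -3 - 75 = -78)
(-24065 + T(-110))/(W(204, 52) + √(-6240 - 24800)) = (-24065 - 78)/((-44 + 87*204) + √(-6240 - 24800)) = -24143/((-44 + 17748) + √(-31040)) = -24143/(17704 + 8*I*√485)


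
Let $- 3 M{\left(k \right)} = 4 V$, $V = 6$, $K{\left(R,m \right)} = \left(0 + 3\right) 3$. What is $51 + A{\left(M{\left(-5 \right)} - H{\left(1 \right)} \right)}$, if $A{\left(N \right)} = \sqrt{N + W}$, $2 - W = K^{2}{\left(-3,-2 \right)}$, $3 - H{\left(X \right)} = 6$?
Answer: $51 + 2 i \sqrt{21} \approx 51.0 + 9.1651 i$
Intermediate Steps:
$H{\left(X \right)} = -3$ ($H{\left(X \right)} = 3 - 6 = -3$)
$K{\left(R,m \right)} = 9$ ($K{\left(R,m \right)} = 3 \cdot 3 = 9$)
$M{\left(k \right)} = -8$ ($M{\left(k \right)} = - \frac{4 \cdot 6}{3} = \left(- \frac{1}{3}\right) 24 = -8$)
$W = -79$ ($W = 2 - 9^{2} = 2 - 81 = -79$)
$A{\left(N \right)} = \sqrt{-79 + N}$ ($A{\left(N \right)} = \sqrt{N - 79} = \sqrt{-79 + N}$)
$51 + A{\left(M{\left(-5 \right)} - H{\left(1 \right)} \right)} = 51 + \sqrt{-79 - 5} = 51 + \sqrt{-84} = 51 + 2 i \sqrt{21}$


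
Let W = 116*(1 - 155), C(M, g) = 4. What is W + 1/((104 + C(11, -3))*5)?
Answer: -9646559/540 ≈ -17864.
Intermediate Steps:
W = -17864 (W = 116*(-154) = -17864)
W + 1/((104 + C(11, -3))*5) = -17864 + 1/((104 + 4)*5) = -17864 + 1/(108*5) = -17864 + 1/540 = -9646559/540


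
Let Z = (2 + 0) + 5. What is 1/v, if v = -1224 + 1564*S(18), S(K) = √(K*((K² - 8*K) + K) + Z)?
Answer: 9/64216990 + 23*√3571/128433980 ≈ 1.0842e-5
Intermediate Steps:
Z = 7 (Z = 2 + 5 = 7)
S(K) = √(7 + K*(K² - 7*K)) (S(K) = √(K*((K² - 8*K) + K) + 7) = √(K*(K² - 7*K) + 7) = √(7 + K*(K² - 7*K)))
v = -1224 + 1564*√3571 (v = -1224 + 1564*√(7 + 18³ - 7*18²) = -1224 + 1564*√(7 + 5832 - 7*324) = -1224 + 1564*√(7 + 5832 - 2268) = -1224 + 1564*√3571 ≈ 92237.)
1/v = 1/(-1224 + 1564*√3571)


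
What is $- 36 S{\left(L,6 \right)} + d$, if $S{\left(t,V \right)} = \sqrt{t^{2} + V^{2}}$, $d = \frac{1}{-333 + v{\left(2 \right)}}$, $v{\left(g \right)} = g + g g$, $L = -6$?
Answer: $- \frac{1}{327} - 216 \sqrt{2} \approx -305.47$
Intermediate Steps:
$v{\left(g \right)} = g + g^{2}$
$d = - \frac{1}{327}$ ($d = \frac{1}{-333 + 2 \left(1 + 2\right)} = \frac{1}{-333 + 2 \cdot 3} = \frac{1}{-333 + 6} = \frac{1}{-327} = - \frac{1}{327} \approx -0.0030581$)
$S{\left(t,V \right)} = \sqrt{V^{2} + t^{2}}$
$- 36 S{\left(L,6 \right)} + d = - 36 \sqrt{6^{2} + \left(-6\right)^{2}} - \frac{1}{327} = - 36 \sqrt{36 + 36} - \frac{1}{327} = - 36 \sqrt{72} - \frac{1}{327} = - 36 \cdot 6 \sqrt{2} - \frac{1}{327} = - 216 \sqrt{2} - \frac{1}{327} = - \frac{1}{327} - 216 \sqrt{2}$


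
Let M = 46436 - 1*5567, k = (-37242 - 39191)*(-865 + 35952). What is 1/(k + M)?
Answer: -1/2681763802 ≈ -3.7289e-10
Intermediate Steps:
k = -2681804671 (k = -76433*35087 = -2681804671)
M = 40869 (M = 46436 - 5567 = 40869)
1/(k + M) = 1/(-2681804671 + 40869) = 1/(-2681763802) = -1/2681763802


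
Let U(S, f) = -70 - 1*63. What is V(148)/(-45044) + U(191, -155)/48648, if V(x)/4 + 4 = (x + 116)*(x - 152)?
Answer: 50069167/547825128 ≈ 0.091396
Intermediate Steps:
U(S, f) = -133 (U(S, f) = -70 - 63 = -133)
V(x) = -16 + 4*(-152 + x)*(116 + x) (V(x) = -16 + 4*((x + 116)*(x - 152)) = -16 + 4*((116 + x)*(-152 + x)) = -16 + 4*((-152 + x)*(116 + x)) = -16 + 4*(-152 + x)*(116 + x))
V(148)/(-45044) + U(191, -155)/48648 = (-70544 - 144*148 + 4*148**2)/(-45044) - 133/48648 = (-70544 - 21312 + 4*21904)*(-1/45044) - 133*1/48648 = (-70544 - 21312 + 87616)*(-1/45044) - 133/48648 = -4240*(-1/45044) - 133/48648 = 1060/11261 - 133/48648 = 50069167/547825128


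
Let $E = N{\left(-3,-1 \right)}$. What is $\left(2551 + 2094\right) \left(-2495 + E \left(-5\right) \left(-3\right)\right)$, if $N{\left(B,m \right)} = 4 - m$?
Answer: $-11240900$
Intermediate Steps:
$E = 5$ ($E = 4 - -1 = 4 + 1 = 5$)
$\left(2551 + 2094\right) \left(-2495 + E \left(-5\right) \left(-3\right)\right) = \left(2551 + 2094\right) \left(-2495 + 5 \left(-5\right) \left(-3\right)\right) = 4645 \left(-2495 - -75\right) = 4645 \left(-2495 + 75\right) = 4645 \left(-2420\right) = -11240900$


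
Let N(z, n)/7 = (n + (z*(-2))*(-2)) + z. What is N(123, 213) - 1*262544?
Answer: -256748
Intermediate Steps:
N(z, n) = 7*n + 35*z (N(z, n) = 7*((n + (z*(-2))*(-2)) + z) = 7*((n - 2*z*(-2)) + z) = 7*((n + 4*z) + z) = 7*(n + 5*z) = 7*n + 35*z)
N(123, 213) - 1*262544 = (7*213 + 35*123) - 1*262544 = (1491 + 4305) - 262544 = 5796 - 262544 = -256748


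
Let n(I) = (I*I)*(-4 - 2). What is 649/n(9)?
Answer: -649/486 ≈ -1.3354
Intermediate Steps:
n(I) = -6*I**2 (n(I) = I**2*(-6) = -6*I**2)
649/n(9) = 649/((-6*9**2)) = 649/((-6*81)) = 649/(-486) = 649*(-1/486) = -649/486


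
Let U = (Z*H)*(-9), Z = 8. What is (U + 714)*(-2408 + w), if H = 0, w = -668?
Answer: -2196264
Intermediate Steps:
U = 0 (U = (8*0)*(-9) = 0*(-9) = 0)
(U + 714)*(-2408 + w) = (0 + 714)*(-2408 - 668) = 714*(-3076) = -2196264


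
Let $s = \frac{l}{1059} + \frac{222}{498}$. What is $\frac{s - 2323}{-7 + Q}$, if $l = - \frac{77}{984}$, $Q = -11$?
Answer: $\frac{200879225623}{1556831664} \approx 129.03$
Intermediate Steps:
$l = - \frac{77}{984}$ ($l = \left(-77\right) \frac{1}{984} = - \frac{77}{984} \approx -0.078252$)
$s = \frac{38549681}{86490648}$ ($s = - \frac{77}{984 \cdot 1059} + \frac{222}{498} = \left(- \frac{77}{984}\right) \frac{1}{1059} + 222 \cdot \frac{1}{498} = - \frac{77}{1042056} + \frac{37}{83} = \frac{38549681}{86490648} \approx 0.44571$)
$\frac{s - 2323}{-7 + Q} = \frac{\frac{38549681}{86490648} - 2323}{-7 - 11} = \frac{1}{-18} \left(- \frac{200879225623}{86490648}\right) = \left(- \frac{1}{18}\right) \left(- \frac{200879225623}{86490648}\right) = \frac{200879225623}{1556831664}$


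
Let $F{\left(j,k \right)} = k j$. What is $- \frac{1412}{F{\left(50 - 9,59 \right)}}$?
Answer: $- \frac{1412}{2419} \approx -0.58371$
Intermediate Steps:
$F{\left(j,k \right)} = j k$
$- \frac{1412}{F{\left(50 - 9,59 \right)}} = - \frac{1412}{\left(50 - 9\right) 59} = - \frac{1412}{41 \cdot 59} = - \frac{1412}{2419}$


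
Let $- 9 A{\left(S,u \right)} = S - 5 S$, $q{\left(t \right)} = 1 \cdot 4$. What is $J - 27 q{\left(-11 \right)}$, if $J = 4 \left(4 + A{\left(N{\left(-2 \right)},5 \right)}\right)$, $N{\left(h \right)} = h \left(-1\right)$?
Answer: $- \frac{796}{9} \approx -88.444$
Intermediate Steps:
$q{\left(t \right)} = 4$
$N{\left(h \right)} = - h$
$A{\left(S,u \right)} = \frac{4 S}{9}$ ($A{\left(S,u \right)} = - \frac{S - 5 S}{9} = - \frac{\left(-4\right) S}{9} = \frac{4 S}{9}$)
$J = \frac{176}{9}$ ($J = 4 \left(4 + \frac{4 \left(\left(-1\right) \left(-2\right)\right)}{9}\right) = 4 \left(4 + \frac{4}{9} \cdot 2\right) = 4 \left(4 + \frac{8}{9}\right) = 4 \cdot \frac{44}{9} = \frac{176}{9} \approx 19.556$)
$J - 27 q{\left(-11 \right)} = \frac{176}{9} - 108 = - \frac{796}{9}$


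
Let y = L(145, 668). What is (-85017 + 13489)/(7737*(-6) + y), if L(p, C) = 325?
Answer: 71528/46097 ≈ 1.5517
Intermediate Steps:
y = 325
(-85017 + 13489)/(7737*(-6) + y) = (-85017 + 13489)/(7737*(-6) + 325) = -71528/(-46422 + 325) = -71528/(-46097) = -71528*(-1/46097) = 71528/46097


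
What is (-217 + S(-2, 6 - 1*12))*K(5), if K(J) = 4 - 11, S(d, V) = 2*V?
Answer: 1603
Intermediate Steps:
K(J) = -7
(-217 + S(-2, 6 - 1*12))*K(5) = (-217 + 2*(6 - 1*12))*(-7) = (-217 + 2*(6 - 12))*(-7) = (-217 + 2*(-6))*(-7) = (-217 - 12)*(-7) = -229*(-7) = 1603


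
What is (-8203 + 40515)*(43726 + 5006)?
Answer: 1574628384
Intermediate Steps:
(-8203 + 40515)*(43726 + 5006) = 32312*48732 = 1574628384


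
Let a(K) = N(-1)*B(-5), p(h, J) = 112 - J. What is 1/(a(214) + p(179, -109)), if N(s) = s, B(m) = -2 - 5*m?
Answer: 1/198 ≈ 0.0050505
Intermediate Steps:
a(K) = -23 (a(K) = -(-2 - 5*(-5)) = -(-2 + 25) = -1*23 = -23)
1/(a(214) + p(179, -109)) = 1/(-23 + (112 - 1*(-109))) = 1/(-23 + (112 + 109)) = 1/(-23 + 221) = 1/198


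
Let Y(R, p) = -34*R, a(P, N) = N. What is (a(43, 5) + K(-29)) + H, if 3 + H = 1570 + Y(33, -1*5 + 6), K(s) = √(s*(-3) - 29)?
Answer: 450 + √58 ≈ 457.62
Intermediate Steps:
K(s) = √(-29 - 3*s) (K(s) = √(-3*s - 29) = √(-29 - 3*s))
H = 445 (H = -3 + (1570 - 34*33) = -3 + (1570 - 1122) = -3 + 448 = 445)
(a(43, 5) + K(-29)) + H = (5 + √(-29 - 3*(-29))) + 445 = (5 + √(-29 + 87)) + 445 = (5 + √58) + 445 = 450 + √58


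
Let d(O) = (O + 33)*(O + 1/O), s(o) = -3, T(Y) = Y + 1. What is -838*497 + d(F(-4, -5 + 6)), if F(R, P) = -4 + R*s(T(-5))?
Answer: -3329223/8 ≈ -4.1615e+5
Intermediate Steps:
T(Y) = 1 + Y
F(R, P) = -4 - 3*R (F(R, P) = -4 + R*(-3) = -4 - 3*R)
d(O) = (33 + O)*(O + 1/O)
-838*497 + d(F(-4, -5 + 6)) = -838*497 + (1 + (-4 - 3*(-4))² + 33*(-4 - 3*(-4)) + 33/(-4 - 3*(-4))) = -416486 + (1 + (-4 + 12)² + 33*(-4 + 12) + 33/(-4 + 12)) = -416486 + (1 + 8² + 33*8 + 33/8) = -416486 + (1 + 64 + 264 + 33*(⅛)) = -416486 + (1 + 64 + 264 + 33/8) = -416486 + 2665/8 = -3329223/8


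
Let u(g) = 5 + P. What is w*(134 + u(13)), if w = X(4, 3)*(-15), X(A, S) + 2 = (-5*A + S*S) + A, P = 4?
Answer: 19305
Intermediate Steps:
X(A, S) = -2 + S² - 4*A (X(A, S) = -2 + ((-5*A + S*S) + A) = -2 + ((-5*A + S²) + A) = -2 + ((S² - 5*A) + A) = -2 + (S² - 4*A) = -2 + S² - 4*A)
w = 135 (w = (-2 + 3² - 4*4)*(-15) = (-2 + 9 - 16)*(-15) = -9*(-15) = 135)
u(g) = 9 (u(g) = 5 + 4 = 9)
w*(134 + u(13)) = 135*(134 + 9) = 135*143 = 19305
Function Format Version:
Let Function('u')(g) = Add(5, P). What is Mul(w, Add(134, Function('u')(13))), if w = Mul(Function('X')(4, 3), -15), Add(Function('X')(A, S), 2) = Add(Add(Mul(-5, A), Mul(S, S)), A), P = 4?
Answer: 19305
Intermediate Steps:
Function('X')(A, S) = Add(-2, Pow(S, 2), Mul(-4, A)) (Function('X')(A, S) = Add(-2, Add(Add(Mul(-5, A), Mul(S, S)), A)) = Add(-2, Add(Add(Mul(-5, A), Pow(S, 2)), A)) = Add(-2, Add(Add(Pow(S, 2), Mul(-5, A)), A)) = Add(-2, Add(Pow(S, 2), Mul(-4, A))) = Add(-2, Pow(S, 2), Mul(-4, A)))
w = 135 (w = Mul(Add(-2, Pow(3, 2), Mul(-4, 4)), -15) = Mul(Add(-2, 9, -16), -15) = Mul(-9, -15) = 135)
Function('u')(g) = 9 (Function('u')(g) = Add(5, 4) = 9)
Mul(w, Add(134, Function('u')(13))) = Mul(135, Add(134, 9)) = Mul(135, 143) = 19305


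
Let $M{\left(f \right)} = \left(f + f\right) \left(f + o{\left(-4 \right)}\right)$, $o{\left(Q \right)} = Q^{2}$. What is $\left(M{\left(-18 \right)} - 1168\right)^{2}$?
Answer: $1201216$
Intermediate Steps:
$M{\left(f \right)} = 2 f \left(16 + f\right)$ ($M{\left(f \right)} = \left(f + f\right) \left(f + \left(-4\right)^{2}\right) = 2 f \left(f + 16\right) = 2 f \left(16 + f\right)$)
$\left(M{\left(-18 \right)} - 1168\right)^{2} = \left(2 \left(-18\right) \left(16 - 18\right) - 1168\right)^{2} = \left(2 \left(-18\right) \left(-2\right) - 1168\right)^{2} = \left(72 - 1168\right)^{2} = \left(-1096\right)^{2} = 1201216$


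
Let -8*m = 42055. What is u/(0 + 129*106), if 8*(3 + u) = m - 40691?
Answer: -367775/875136 ≈ -0.42025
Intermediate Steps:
m = -42055/8 (m = -⅛*42055 = -42055/8 ≈ -5256.9)
u = -367775/64 (u = -3 + (-42055/8 - 40691)/8 = -3 + (⅛)*(-367583/8) = -3 - 367583/64 = -367775/64 ≈ -5746.5)
u/(0 + 129*106) = -367775/(64*(0 + 129*106)) = -367775/(64*(0 + 13674)) = -367775/64/13674 = -367775/64*1/13674 = -367775/875136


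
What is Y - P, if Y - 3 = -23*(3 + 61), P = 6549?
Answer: -8018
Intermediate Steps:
Y = -1469 (Y = 3 - 23*(3 + 61) = 3 - 23*64 = 3 - 1472 = -1469)
Y - P = -1469 - 1*6549 = -1469 - 6549 = -8018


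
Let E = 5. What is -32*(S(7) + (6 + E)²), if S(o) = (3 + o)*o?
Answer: -6112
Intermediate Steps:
S(o) = o*(3 + o)
-32*(S(7) + (6 + E)²) = -32*(7*(3 + 7) + (6 + 5)²) = -32*(7*10 + 11²) = -32*(70 + 121) = -32*191 = -6112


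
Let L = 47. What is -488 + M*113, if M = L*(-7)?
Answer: -37665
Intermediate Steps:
M = -329 (M = 47*(-7) = -329)
-488 + M*113 = -488 - 329*113 = -488 - 37177 = -37665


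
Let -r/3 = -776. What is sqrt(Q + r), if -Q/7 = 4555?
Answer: I*sqrt(29557) ≈ 171.92*I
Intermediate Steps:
Q = -31885 (Q = -7*4555 = -31885)
r = 2328 (r = -3*(-776) = 2328)
sqrt(Q + r) = sqrt(-31885 + 2328) = sqrt(-29557) = I*sqrt(29557)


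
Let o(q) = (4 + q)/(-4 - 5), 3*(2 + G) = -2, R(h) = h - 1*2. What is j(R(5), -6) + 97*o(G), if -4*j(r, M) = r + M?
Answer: -1471/108 ≈ -13.620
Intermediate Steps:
R(h) = -2 + h (R(h) = h - 2 = -2 + h)
j(r, M) = -M/4 - r/4 (j(r, M) = -(r + M)/4 = -(M + r)/4 = -M/4 - r/4)
G = -8/3 (G = -2 + (⅓)*(-2) = -2 - ⅔ = -8/3 ≈ -2.6667)
o(q) = -4/9 - q/9 (o(q) = (4 + q)/(-9) = (4 + q)*(-⅑) = -4/9 - q/9)
j(R(5), -6) + 97*o(G) = (-¼*(-6) - (-2 + 5)/4) + 97*(-4/9 - ⅑*(-8/3)) = (3/2 - ¼*3) + 97*(-4/9 + 8/27) = (3/2 - ¾) + 97*(-4/27) = ¾ - 388/27 = -1471/108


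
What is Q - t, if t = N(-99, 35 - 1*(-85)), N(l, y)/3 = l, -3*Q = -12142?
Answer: 13033/3 ≈ 4344.3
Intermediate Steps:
Q = 12142/3 (Q = -1/3*(-12142) = 12142/3 ≈ 4047.3)
N(l, y) = 3*l
t = -297 (t = 3*(-99) = -297)
Q - t = 12142/3 - 1*(-297) = 12142/3 + 297 = 13033/3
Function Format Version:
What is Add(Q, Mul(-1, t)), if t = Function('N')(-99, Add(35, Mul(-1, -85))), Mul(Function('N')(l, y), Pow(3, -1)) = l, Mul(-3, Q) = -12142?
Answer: Rational(13033, 3) ≈ 4344.3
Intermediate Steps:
Q = Rational(12142, 3) (Q = Mul(Rational(-1, 3), -12142) = Rational(12142, 3) ≈ 4047.3)
Function('N')(l, y) = Mul(3, l)
t = -297 (t = Mul(3, -99) = -297)
Add(Q, Mul(-1, t)) = Add(Rational(12142, 3), Mul(-1, -297)) = Add(Rational(12142, 3), 297) = Rational(13033, 3)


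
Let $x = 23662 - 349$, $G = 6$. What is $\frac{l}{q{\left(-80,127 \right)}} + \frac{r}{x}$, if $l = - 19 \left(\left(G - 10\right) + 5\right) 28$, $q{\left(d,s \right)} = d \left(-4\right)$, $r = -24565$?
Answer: $- \frac{5065829}{1865040} \approx -2.7162$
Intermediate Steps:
$q{\left(d,s \right)} = - 4 d$
$x = 23313$
$l = -532$ ($l = - 19 \left(\left(6 - 10\right) + 5\right) 28 = - 19 \left(-4 + 5\right) 28 = \left(-19\right) 1 \cdot 28 = \left(-19\right) 28 = -532$)
$\frac{l}{q{\left(-80,127 \right)}} + \frac{r}{x} = - \frac{532}{\left(-4\right) \left(-80\right)} - \frac{24565}{23313} = - \frac{532}{320} - \frac{24565}{23313} = \left(-532\right) \frac{1}{320} - \frac{24565}{23313} = - \frac{133}{80} - \frac{24565}{23313} = - \frac{5065829}{1865040}$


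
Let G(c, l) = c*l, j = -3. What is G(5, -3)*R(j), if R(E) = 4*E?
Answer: 180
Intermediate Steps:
G(5, -3)*R(j) = (5*(-3))*(4*(-3)) = -15*(-12) = 180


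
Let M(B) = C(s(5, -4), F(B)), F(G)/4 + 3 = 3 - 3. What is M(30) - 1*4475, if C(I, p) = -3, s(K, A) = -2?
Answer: -4478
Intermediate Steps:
F(G) = -12 (F(G) = -12 + 4*(3 - 3) = -12 + 4*0 = -12 + 0 = -12)
M(B) = -3
M(30) - 1*4475 = -3 - 1*4475 = -3 - 4475 = -4478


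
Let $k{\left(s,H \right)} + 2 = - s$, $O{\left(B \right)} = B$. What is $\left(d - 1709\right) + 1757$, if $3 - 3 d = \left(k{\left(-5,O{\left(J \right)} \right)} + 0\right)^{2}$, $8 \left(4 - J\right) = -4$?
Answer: $46$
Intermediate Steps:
$J = \frac{9}{2}$ ($J = 4 - - \frac{1}{2} = 4 + \frac{1}{2} = \frac{9}{2} \approx 4.5$)
$k{\left(s,H \right)} = -2 - s$
$d = -2$ ($d = 1 - \frac{\left(\left(-2 - -5\right) + 0\right)^{2}}{3} = 1 - \frac{\left(\left(-2 + 5\right) + 0\right)^{2}}{3} = 1 - \frac{\left(3 + 0\right)^{2}}{3} = 1 - \frac{3^{2}}{3} = 1 - 3 = -2$)
$\left(d - 1709\right) + 1757 = \left(-2 - 1709\right) + 1757 = -1711 + 1757 = 46$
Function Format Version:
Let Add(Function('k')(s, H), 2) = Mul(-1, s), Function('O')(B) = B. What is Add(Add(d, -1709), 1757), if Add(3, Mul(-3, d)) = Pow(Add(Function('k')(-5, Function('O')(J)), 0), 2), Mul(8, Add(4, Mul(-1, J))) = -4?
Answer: 46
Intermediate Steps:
J = Rational(9, 2) (J = Add(4, Mul(Rational(-1, 8), -4)) = Add(4, Rational(1, 2)) = Rational(9, 2) ≈ 4.5000)
Function('k')(s, H) = Add(-2, Mul(-1, s))
d = -2 (d = Add(1, Mul(Rational(-1, 3), Pow(Add(Add(-2, Mul(-1, -5)), 0), 2))) = Add(1, Mul(Rational(-1, 3), Pow(Add(Add(-2, 5), 0), 2))) = Add(1, Mul(Rational(-1, 3), Pow(Add(3, 0), 2))) = Add(1, Mul(Rational(-1, 3), Pow(3, 2))) = Add(1, Mul(Rational(-1, 3), 9)) = Add(1, -3) = -2)
Add(Add(d, -1709), 1757) = Add(Add(-2, -1709), 1757) = Add(-1711, 1757) = 46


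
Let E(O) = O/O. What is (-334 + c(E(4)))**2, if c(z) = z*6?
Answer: 107584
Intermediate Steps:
E(O) = 1
c(z) = 6*z
(-334 + c(E(4)))**2 = (-334 + 6*1)**2 = (-334 + 6)**2 = (-328)**2 = 107584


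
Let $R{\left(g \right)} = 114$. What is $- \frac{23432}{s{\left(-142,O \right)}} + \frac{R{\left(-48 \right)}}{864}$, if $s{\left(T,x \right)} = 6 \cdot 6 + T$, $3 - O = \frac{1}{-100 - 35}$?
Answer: $\frac{1688111}{7632} \approx 221.19$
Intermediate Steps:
$O = \frac{406}{135}$ ($O = 3 - \frac{1}{-100 - 35} = 3 - \frac{1}{-135} = 3 - - \frac{1}{135} = 3 + \frac{1}{135} = \frac{406}{135} \approx 3.0074$)
$s{\left(T,x \right)} = 36 + T$
$- \frac{23432}{s{\left(-142,O \right)}} + \frac{R{\left(-48 \right)}}{864} = - \frac{23432}{36 - 142} + \frac{114}{864} = - \frac{23432}{-106} + 114 \cdot \frac{1}{864} = \left(-23432\right) \left(- \frac{1}{106}\right) + \frac{19}{144} = \frac{11716}{53} + \frac{19}{144} = \frac{1688111}{7632}$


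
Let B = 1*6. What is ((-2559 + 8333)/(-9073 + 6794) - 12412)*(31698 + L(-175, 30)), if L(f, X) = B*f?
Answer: -867115343856/2279 ≈ -3.8048e+8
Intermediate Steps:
B = 6
L(f, X) = 6*f
((-2559 + 8333)/(-9073 + 6794) - 12412)*(31698 + L(-175, 30)) = ((-2559 + 8333)/(-9073 + 6794) - 12412)*(31698 + 6*(-175)) = (5774/(-2279) - 12412)*(31698 - 1050) = (5774*(-1/2279) - 12412)*30648 = (-5774/2279 - 12412)*30648 = -28292722/2279*30648 = -867115343856/2279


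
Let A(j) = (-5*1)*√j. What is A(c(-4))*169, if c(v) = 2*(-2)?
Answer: -1690*I ≈ -1690.0*I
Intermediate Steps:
c(v) = -4
A(j) = -5*√j
A(c(-4))*169 = -10*I*169 = -1690*I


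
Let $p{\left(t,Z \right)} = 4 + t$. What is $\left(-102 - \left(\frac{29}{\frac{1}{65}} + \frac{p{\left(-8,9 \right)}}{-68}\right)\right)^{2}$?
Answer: $\frac{1141088400}{289} \approx 3.9484 \cdot 10^{6}$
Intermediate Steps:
$\left(-102 - \left(\frac{29}{\frac{1}{65}} + \frac{p{\left(-8,9 \right)}}{-68}\right)\right)^{2} = \left(-102 - \left(\frac{29}{\frac{1}{65}} + \frac{4 - 8}{-68}\right)\right)^{2} = \left(-102 - \left(29 \frac{1}{\frac{1}{65}} - - \frac{1}{17}\right)\right)^{2} = \left(-102 - \left(29 \cdot 65 + \frac{1}{17}\right)\right)^{2} = \left(-102 - \left(1885 + \frac{1}{17}\right)\right)^{2} = \left(-102 - \frac{32046}{17}\right)^{2} = \left(- \frac{33780}{17}\right)^{2} = \frac{1141088400}{289}$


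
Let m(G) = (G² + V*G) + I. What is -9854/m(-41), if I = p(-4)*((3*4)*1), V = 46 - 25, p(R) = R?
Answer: -4927/386 ≈ -12.764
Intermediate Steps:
V = 21
I = -48 (I = -4*3*4 = -48 ≈ -48.000)
m(G) = -48 + G² + 21*G (m(G) = (G² + 21*G) - 48 = -48 + G² + 21*G)
-9854/m(-41) = -9854/(-48 + (-41)² + 21*(-41)) = -9854/(-48 + 1681 - 861) = -9854/772 = -9854*1/772 = -4927/386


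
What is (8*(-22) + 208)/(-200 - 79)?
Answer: -32/279 ≈ -0.11470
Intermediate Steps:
(8*(-22) + 208)/(-200 - 79) = (-176 + 208)/(-279) = 32*(-1/279) = -32/279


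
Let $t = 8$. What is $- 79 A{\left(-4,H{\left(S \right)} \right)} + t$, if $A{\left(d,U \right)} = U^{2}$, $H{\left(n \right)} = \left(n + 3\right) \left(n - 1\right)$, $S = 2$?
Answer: $-1967$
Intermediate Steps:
$H{\left(n \right)} = \left(-1 + n\right) \left(3 + n\right)$ ($H{\left(n \right)} = \left(3 + n\right) \left(-1 + n\right) = \left(-1 + n\right) \left(3 + n\right)$)
$- 79 A{\left(-4,H{\left(S \right)} \right)} + t = - 79 \left(-3 + 2^{2} + 2 \cdot 2\right)^{2} + 8 = - 79 \left(-3 + 4 + 4\right)^{2} + 8 = - 79 \cdot 5^{2} + 8 = \left(-79\right) 25 + 8 = -1975 + 8 = -1967$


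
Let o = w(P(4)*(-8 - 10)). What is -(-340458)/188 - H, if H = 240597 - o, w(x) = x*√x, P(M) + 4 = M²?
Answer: -22445889/94 - 1296*I*√6 ≈ -2.3879e+5 - 3174.5*I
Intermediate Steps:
P(M) = -4 + M²
w(x) = x^(3/2)
o = -1296*I*√6 (o = ((-4 + 4²)*(-8 - 10))^(3/2) = ((-4 + 16)*(-18))^(3/2) = (12*(-18))^(3/2) = (-216)^(3/2) = -1296*I*√6 ≈ -3174.5*I)
H = 240597 + 1296*I*√6 (H = 240597 - (-1296)*I*√6 = 240597 + 1296*I*√6 ≈ 2.406e+5 + 3174.5*I)
-(-340458)/188 - H = -(-340458)/188 - (240597 + 1296*I*√6) = -(-340458)/188 + (-240597 - 1296*I*√6) = -1074*(-317/188) + (-240597 - 1296*I*√6) = 170229/94 + (-240597 - 1296*I*√6) = -22445889/94 - 1296*I*√6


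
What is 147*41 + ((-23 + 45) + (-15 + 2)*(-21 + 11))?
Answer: 6179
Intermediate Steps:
147*41 + ((-23 + 45) + (-15 + 2)*(-21 + 11)) = 6027 + (22 - 13*(-10)) = 6027 + (22 + 130) = 6027 + 152 = 6179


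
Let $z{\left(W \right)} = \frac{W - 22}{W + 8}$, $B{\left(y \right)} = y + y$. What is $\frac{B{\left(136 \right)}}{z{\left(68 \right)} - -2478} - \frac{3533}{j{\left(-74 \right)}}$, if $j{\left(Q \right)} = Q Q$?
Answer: $- \frac{276162735}{515768012} \approx -0.53544$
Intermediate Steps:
$j{\left(Q \right)} = Q^{2}$
$B{\left(y \right)} = 2 y$
$z{\left(W \right)} = \frac{-22 + W}{8 + W}$
$\frac{B{\left(136 \right)}}{z{\left(68 \right)} - -2478} - \frac{3533}{j{\left(-74 \right)}} = \frac{2 \cdot 136}{\frac{-22 + 68}{8 + 68} - -2478} - \frac{3533}{\left(-74\right)^{2}} = \frac{272}{\frac{1}{76} \cdot 46 + 2478} - \frac{3533}{5476} = \frac{272}{\frac{23}{38} + 2478} - \frac{3533}{5476} = \frac{272}{\frac{94187}{38}} - \frac{3533}{5476} = 272 \cdot \frac{38}{94187} - \frac{3533}{5476} = \frac{10336}{94187} - \frac{3533}{5476} = - \frac{276162735}{515768012}$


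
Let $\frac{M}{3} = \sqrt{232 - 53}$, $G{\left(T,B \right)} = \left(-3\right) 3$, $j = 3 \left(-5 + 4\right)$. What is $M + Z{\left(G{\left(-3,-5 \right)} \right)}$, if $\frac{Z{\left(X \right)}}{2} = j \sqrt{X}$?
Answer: $- 18 i + 3 \sqrt{179} \approx 40.137 - 18.0 i$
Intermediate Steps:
$j = -3$ ($j = 3 \left(-1\right) = -3$)
$G{\left(T,B \right)} = -9$
$Z{\left(X \right)} = - 6 \sqrt{X}$ ($Z{\left(X \right)} = 2 \left(- 3 \sqrt{X}\right) = - 6 \sqrt{X}$)
$M = 3 \sqrt{179}$ ($M = 3 \sqrt{232 - 53} = 3 \sqrt{179} \approx 40.137$)
$M + Z{\left(G{\left(-3,-5 \right)} \right)} = 3 \sqrt{179} - 6 \sqrt{-9} = 3 \sqrt{179} - 6 \cdot 3 i = 3 \sqrt{179} - 18 i = - 18 i + 3 \sqrt{179}$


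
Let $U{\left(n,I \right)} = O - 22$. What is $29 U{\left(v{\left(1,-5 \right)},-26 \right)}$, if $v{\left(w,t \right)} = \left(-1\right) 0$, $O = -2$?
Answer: $-696$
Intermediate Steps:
$v{\left(w,t \right)} = 0$
$U{\left(n,I \right)} = -24$ ($U{\left(n,I \right)} = -2 - 22 = -24$)
$29 U{\left(v{\left(1,-5 \right)},-26 \right)} = 29 \left(-24\right) = -696$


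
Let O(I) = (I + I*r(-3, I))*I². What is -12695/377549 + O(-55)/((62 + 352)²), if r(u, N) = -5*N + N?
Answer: -13884227859595/64710388404 ≈ -214.56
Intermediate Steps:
r(u, N) = -4*N
O(I) = I²*(I - 4*I²) (O(I) = (I + I*(-4*I))*I² = (I - 4*I²)*I² = I²*(I - 4*I²))
-12695/377549 + O(-55)/((62 + 352)²) = -12695/377549 + ((-55)³*(1 - 4*(-55)))/((62 + 352)²) = -12695*1/377549 + (-166375*(1 + 220))/(414²) = -12695/377549 - 166375*221/171396 = -12695/377549 - 36768875*1/171396 = -12695/377549 - 36768875/171396 = -13884227859595/64710388404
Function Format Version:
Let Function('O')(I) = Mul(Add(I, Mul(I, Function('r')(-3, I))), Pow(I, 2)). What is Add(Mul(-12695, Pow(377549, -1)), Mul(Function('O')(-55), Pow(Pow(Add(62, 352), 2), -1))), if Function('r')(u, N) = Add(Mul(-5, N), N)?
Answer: Rational(-13884227859595, 64710388404) ≈ -214.56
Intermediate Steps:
Function('r')(u, N) = Mul(-4, N)
Function('O')(I) = Mul(Pow(I, 2), Add(I, Mul(-4, Pow(I, 2)))) (Function('O')(I) = Mul(Add(I, Mul(I, Mul(-4, I))), Pow(I, 2)) = Mul(Add(I, Mul(-4, Pow(I, 2))), Pow(I, 2)) = Mul(Pow(I, 2), Add(I, Mul(-4, Pow(I, 2)))))
Add(Mul(-12695, Pow(377549, -1)), Mul(Function('O')(-55), Pow(Pow(Add(62, 352), 2), -1))) = Add(Mul(-12695, Pow(377549, -1)), Mul(Mul(Pow(-55, 3), Add(1, Mul(-4, -55))), Pow(Pow(Add(62, 352), 2), -1))) = Add(Mul(-12695, Rational(1, 377549)), Mul(Mul(-166375, Add(1, 220)), Pow(Pow(414, 2), -1))) = Add(Rational(-12695, 377549), Mul(Mul(-166375, 221), Pow(171396, -1))) = Add(Rational(-12695, 377549), Mul(-36768875, Rational(1, 171396))) = Add(Rational(-12695, 377549), Rational(-36768875, 171396)) = Rational(-13884227859595, 64710388404)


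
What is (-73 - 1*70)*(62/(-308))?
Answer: 403/14 ≈ 28.786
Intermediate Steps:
(-73 - 1*70)*(62/(-308)) = (-73 - 70)*(62*(-1/308)) = -143*(-31/154) = 403/14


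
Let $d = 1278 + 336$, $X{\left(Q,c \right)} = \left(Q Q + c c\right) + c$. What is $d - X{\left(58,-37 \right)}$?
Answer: $-3082$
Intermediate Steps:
$X{\left(Q,c \right)} = c + Q^{2} + c^{2}$ ($X{\left(Q,c \right)} = \left(Q^{2} + c^{2}\right) + c = c + Q^{2} + c^{2}$)
$d = 1614$
$d - X{\left(58,-37 \right)} = 1614 - \left(-37 + 58^{2} + \left(-37\right)^{2}\right) = 1614 - \left(-37 + 3364 + 1369\right) = 1614 - 4696 = -3082$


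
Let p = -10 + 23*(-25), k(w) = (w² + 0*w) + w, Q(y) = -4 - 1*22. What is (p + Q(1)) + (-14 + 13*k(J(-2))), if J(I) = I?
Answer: -599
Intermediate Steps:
Q(y) = -26 (Q(y) = -4 - 22 = -26)
k(w) = w + w² (k(w) = (w² + 0) + w = w² + w = w + w²)
p = -585 (p = -10 - 575 = -585)
(p + Q(1)) + (-14 + 13*k(J(-2))) = (-585 - 26) + (-14 + 13*(-2*(1 - 2))) = -611 + (-14 + 13*(-2*(-1))) = -611 + (-14 + 13*2) = -611 + (-14 + 26) = -611 + 12 = -599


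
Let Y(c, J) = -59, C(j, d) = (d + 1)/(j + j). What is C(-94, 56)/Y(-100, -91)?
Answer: 57/11092 ≈ 0.0051388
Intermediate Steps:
C(j, d) = (1 + d)/(2*j) (C(j, d) = (1 + d)/((2*j)) = (1 + d)*(1/(2*j)) = (1 + d)/(2*j))
C(-94, 56)/Y(-100, -91) = ((½)*(1 + 56)/(-94))/(-59) = ((½)*(-1/94)*57)*(-1/59) = -57/188*(-1/59) = 57/11092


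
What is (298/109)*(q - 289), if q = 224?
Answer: -19370/109 ≈ -177.71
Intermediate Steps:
(298/109)*(q - 289) = (298/109)*(224 - 289) = (298*(1/109))*(-65) = (298/109)*(-65) = -19370/109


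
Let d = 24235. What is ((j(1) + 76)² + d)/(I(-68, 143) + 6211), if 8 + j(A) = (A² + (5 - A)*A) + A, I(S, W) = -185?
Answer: 29711/6026 ≈ 4.9305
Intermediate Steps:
j(A) = -8 + A + A² + A*(5 - A) (j(A) = -8 + ((A² + (5 - A)*A) + A) = -8 + ((A² + A*(5 - A)) + A) = -8 + (A + A² + A*(5 - A)) = -8 + A + A² + A*(5 - A))
((j(1) + 76)² + d)/(I(-68, 143) + 6211) = (((-8 + 6*1) + 76)² + 24235)/(-185 + 6211) = (((-8 + 6) + 76)² + 24235)/6026 = ((-2 + 76)² + 24235)*(1/6026) = (74² + 24235)*(1/6026) = (5476 + 24235)*(1/6026) = 29711*(1/6026) = 29711/6026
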